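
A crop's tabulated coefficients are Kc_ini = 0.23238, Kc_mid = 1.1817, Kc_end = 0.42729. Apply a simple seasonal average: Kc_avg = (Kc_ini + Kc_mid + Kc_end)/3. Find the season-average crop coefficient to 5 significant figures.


Kc_avg = (0.23238 + 1.1817 + 0.42729)/3 = 0.61379
Therefore the season-average crop coefficient = 0.61379.


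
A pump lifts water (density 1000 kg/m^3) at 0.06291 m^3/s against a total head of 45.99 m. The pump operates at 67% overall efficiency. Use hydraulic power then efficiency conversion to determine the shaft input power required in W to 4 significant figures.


Approach: apply hydraulic power then efficiency conversion, P = rho*g*Q*H; P_in = P/eta.
Step 1 — hydraulic power (P = rho*g*Q*H):
  P = 1000 * 9.81 * 0.06291 * 45.99 = 28382.6 W
Step 2 — input power: P_in = P/eta = 28382.6 / 0.67 = 42360 W
Therefore the shaft input power required = 42360 W.


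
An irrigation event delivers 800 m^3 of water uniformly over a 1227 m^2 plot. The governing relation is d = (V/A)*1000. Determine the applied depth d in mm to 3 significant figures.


d = (800 / 1227) * 1000 = 652 mm
Therefore the applied depth d = 652 mm.


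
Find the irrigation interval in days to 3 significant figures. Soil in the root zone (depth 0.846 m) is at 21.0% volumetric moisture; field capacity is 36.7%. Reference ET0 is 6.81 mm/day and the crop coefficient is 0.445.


Approach: apply soil-water budget scheduling, SMD = (FC-theta)/100*depth*1000; ETc = ET0*Kc; interval = SMD/ETc.
Step 1 — soil moisture deficit:
  SMD = (36.7 - 21.0)/100 * 0.846 * 1000 = 132.82 mm
Step 2 — daily crop ET (ETc = ET0*Kc):
  ETc = 6.81 * 0.445 = 3.0305 mm/day
Step 3 — irrigation interval (SMD/ETc):
  interval = 132.82 / 3.0305 = 43.8 days
Therefore the irrigation interval = 43.8 days.


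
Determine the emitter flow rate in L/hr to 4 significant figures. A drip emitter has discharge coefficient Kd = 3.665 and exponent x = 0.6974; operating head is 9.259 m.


Approach: apply the emitter characteristic equation, q = Kd * h^x.
q = 3.665 * 9.259^0.6974 = 17.30 L/hr
Therefore the emitter flow rate = 17.30 L/hr.


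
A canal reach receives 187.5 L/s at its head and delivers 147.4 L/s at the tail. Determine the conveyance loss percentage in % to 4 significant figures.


Approach: apply the conveyance loss ratio, loss% = ((Q_head - Q_tail)/Q_head)*100.
loss = ((187.5 - 147.4)/187.5)*100 = 21.39 %
Therefore the conveyance loss percentage = 21.39 %.


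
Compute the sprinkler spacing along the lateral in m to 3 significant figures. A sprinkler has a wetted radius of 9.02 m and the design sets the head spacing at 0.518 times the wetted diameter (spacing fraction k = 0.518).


Approach: apply the sprinkler spacing rule (spacing as a fraction of wetted diameter), S = k*(2*R).
S = 0.518 * (2 * 9.02) = 9.34 m
Therefore the sprinkler spacing along the lateral = 9.34 m.


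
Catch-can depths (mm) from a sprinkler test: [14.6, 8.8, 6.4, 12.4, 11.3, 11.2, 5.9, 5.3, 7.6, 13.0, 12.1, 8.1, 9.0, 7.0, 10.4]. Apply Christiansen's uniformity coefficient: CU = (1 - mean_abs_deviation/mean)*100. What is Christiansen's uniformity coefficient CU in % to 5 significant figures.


mean = 9.540000 mm
mean |d_i - mean| = 2.429333 mm
CU = (1 - 2.429333/9.540000)*100 = 74.535 %
Therefore Christiansen's uniformity coefficient CU = 74.535 %.


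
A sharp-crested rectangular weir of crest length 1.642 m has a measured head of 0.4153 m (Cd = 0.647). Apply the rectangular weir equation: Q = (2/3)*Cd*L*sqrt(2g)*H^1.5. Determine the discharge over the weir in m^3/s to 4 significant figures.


Q = (2/3)*0.647*1.642*sqrt(2*9.81)*0.4153^1.5 = 0.8396 m^3/s
Therefore the discharge over the weir = 0.8396 m^3/s.


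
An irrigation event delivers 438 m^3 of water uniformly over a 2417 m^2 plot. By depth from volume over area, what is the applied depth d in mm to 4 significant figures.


Approach: apply depth from volume over area, d = (V/A)*1000.
d = (438 / 2417) * 1000 = 181.2 mm
Therefore the applied depth d = 181.2 mm.


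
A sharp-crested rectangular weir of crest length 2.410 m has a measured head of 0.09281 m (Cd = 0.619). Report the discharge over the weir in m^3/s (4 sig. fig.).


Approach: apply the rectangular weir equation, Q = (2/3)*Cd*L*sqrt(2g)*H^1.5.
Q = (2/3)*0.619*2.410*sqrt(2*9.81)*0.09281^1.5 = 0.1246 m^3/s
Therefore the discharge over the weir = 0.1246 m^3/s.


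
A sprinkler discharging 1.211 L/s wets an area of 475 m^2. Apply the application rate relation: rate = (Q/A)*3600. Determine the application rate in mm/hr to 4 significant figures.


rate = (1.211 / 475) * 3600 = 9.178 mm/hr
Therefore the application rate = 9.178 mm/hr.


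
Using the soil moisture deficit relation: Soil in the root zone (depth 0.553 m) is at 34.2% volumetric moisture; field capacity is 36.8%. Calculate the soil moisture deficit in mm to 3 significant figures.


Approach: apply the soil moisture deficit relation, SMD = (FC - theta)/100 * depth * 1000.
SMD = (36.8 - 34.2)/100 * 0.553 * 1000 = 14.4 mm
Therefore the soil moisture deficit = 14.4 mm.


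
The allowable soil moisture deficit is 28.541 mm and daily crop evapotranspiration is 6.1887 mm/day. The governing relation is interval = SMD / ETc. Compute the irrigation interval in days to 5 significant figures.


interval = 28.541 / 6.1887 = 4.6118 days
Therefore the irrigation interval = 4.6118 days.


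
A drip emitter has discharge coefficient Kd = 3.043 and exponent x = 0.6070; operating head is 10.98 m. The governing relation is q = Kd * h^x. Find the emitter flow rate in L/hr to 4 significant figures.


q = 3.043 * 10.98^0.6070 = 13.03 L/hr
Therefore the emitter flow rate = 13.03 L/hr.


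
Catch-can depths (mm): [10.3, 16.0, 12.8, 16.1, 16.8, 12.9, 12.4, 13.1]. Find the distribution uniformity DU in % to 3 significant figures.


Approach: apply the low-quarter distribution uniformity, DU = (mean of lowest quarter of readings / overall mean)*100.
sorted lowest 2 of 8: [10.3, 12.4] -> mean = 11.350 mm
overall mean = 13.800 mm
DU = (11.350/13.800)*100 = 82.2 %
Therefore the distribution uniformity DU = 82.2 %.


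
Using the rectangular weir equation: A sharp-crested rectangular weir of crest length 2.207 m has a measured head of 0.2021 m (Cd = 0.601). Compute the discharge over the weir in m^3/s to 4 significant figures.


Approach: apply the rectangular weir equation, Q = (2/3)*Cd*L*sqrt(2g)*H^1.5.
Q = (2/3)*0.601*2.207*sqrt(2*9.81)*0.2021^1.5 = 0.3559 m^3/s
Therefore the discharge over the weir = 0.3559 m^3/s.


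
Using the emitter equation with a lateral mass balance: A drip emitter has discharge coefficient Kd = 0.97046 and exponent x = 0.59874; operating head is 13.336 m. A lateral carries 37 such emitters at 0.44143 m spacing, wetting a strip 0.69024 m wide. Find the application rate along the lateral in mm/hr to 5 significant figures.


Approach: apply the emitter equation with a lateral mass balance, q = Kd*h^x; Q = n*q; rate = Q/(n*spacing*width).
Step 1 — single emitter flow (q = Kd*h^x):
  q = 0.97046 * 13.336^0.59874 = 4.576943 L/hr
Step 2 — total lateral flow: Q = 37 * 4.576943 = 169.3469 L/hr
Step 3 — wetted area: A = 37 * 0.44143 * 0.69024 = 11.27363 m^2
Step 4 — application rate: Q/A = 169.3469/11.27363 = 15.022 mm/hr
Therefore the application rate along the lateral = 15.022 mm/hr.


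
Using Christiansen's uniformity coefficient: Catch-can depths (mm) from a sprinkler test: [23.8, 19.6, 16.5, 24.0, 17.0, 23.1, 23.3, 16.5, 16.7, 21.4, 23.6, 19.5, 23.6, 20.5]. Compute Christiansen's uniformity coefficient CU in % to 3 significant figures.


Approach: apply Christiansen's uniformity coefficient, CU = (1 - mean_abs_deviation/mean)*100.
mean = 20.650 mm
mean |d_i - mean| = 2.6071 mm
CU = (1 - 2.6071/20.650)*100 = 87.4 %
Therefore Christiansen's uniformity coefficient CU = 87.4 %.


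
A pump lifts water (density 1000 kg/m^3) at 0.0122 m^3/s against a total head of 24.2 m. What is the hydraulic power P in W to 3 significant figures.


Approach: apply the hydraulic power relation, P = rho*g*Q*H.
P = 1000 * 9.81 * 0.0122 * 24.2 = 2900 W
Therefore the hydraulic power P = 2900 W.


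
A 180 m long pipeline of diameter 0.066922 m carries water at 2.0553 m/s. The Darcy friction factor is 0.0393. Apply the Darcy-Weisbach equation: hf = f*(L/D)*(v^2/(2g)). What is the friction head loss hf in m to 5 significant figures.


hf = 0.0393 * (180/0.066922) * (2.0553^2 / (2*9.81))
hf = 22.759 m
Therefore the friction head loss hf = 22.759 m.


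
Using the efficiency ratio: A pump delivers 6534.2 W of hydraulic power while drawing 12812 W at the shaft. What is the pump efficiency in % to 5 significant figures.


Approach: apply the efficiency ratio, eta = (P_out/P_in)*100.
eta = (6534.2 / 12812) * 100 = 51.001 %
Therefore the pump efficiency = 51.001 %.


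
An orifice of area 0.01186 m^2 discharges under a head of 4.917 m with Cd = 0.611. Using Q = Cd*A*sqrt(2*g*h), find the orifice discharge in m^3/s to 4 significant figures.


Q = 0.611 * 0.01186 * sqrt(2*9.81*4.917) = 0.07117 m^3/s
Therefore the orifice discharge = 0.07117 m^3/s.


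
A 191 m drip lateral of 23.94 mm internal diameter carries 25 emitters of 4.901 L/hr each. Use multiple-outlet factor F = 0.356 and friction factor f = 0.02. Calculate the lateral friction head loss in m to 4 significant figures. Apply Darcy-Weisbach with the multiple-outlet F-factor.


Approach: apply Darcy-Weisbach with the multiple-outlet F-factor, Q = n*q/(3600*1000) m^3/s; v = Q/A; hf = F*f*(L/D)*(v^2/(2g)).
Q = 25*4.901/(3600*1000) = 3.40347e-05 m^3/s
A = pi*(23.94e-3/2)^2 = 4.50130e-04 m^2, so v = Q/A = 0.0756108 m/s
hf = 0.356*0.02*(191/0.02394)*(0.0756108^2/(2*9.81)) = 0.01655 m
Therefore the lateral friction head loss = 0.01655 m.


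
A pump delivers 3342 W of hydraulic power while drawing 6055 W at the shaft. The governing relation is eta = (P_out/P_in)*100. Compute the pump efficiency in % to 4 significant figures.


eta = (3342 / 6055) * 100 = 55.19 %
Therefore the pump efficiency = 55.19 %.


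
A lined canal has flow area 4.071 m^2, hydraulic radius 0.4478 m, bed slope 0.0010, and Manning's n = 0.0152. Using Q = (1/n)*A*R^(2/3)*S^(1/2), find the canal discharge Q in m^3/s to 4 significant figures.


Q = (1/0.0152) * 4.071 * 0.4478^(2/3) * 0.0010^(1/2) = 4.957 m^3/s
Therefore the canal discharge Q = 4.957 m^3/s.


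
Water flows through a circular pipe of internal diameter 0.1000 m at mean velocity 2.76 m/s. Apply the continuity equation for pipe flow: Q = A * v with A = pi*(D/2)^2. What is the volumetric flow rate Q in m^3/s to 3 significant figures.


A = pi*(0.1000/2)^2 = 0.0078540 m^2
Q = 0.0078540 * 2.76 = 0.0217 m^3/s
Therefore the volumetric flow rate Q = 0.0217 m^3/s.


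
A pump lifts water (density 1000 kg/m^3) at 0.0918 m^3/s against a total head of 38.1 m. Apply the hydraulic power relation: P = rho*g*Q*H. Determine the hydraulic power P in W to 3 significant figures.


P = 1000 * 9.81 * 0.0918 * 38.1 = 34300 W
Therefore the hydraulic power P = 34300 W.


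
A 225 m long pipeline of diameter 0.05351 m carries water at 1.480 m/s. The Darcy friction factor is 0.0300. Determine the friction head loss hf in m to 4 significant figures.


Approach: apply the Darcy-Weisbach equation, hf = f*(L/D)*(v^2/(2g)).
hf = 0.0300 * (225/0.05351) * (1.480^2 / (2*9.81))
hf = 14.08 m
Therefore the friction head loss hf = 14.08 m.


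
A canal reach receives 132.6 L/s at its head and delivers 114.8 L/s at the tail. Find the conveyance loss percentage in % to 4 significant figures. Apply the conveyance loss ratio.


Approach: apply the conveyance loss ratio, loss% = ((Q_head - Q_tail)/Q_head)*100.
loss = ((132.6 - 114.8)/132.6)*100 = 13.42 %
Therefore the conveyance loss percentage = 13.42 %.


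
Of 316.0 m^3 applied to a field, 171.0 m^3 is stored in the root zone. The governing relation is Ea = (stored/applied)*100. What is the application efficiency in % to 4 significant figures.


Ea = (171.0/316.0)*100 = 54.11 %
Therefore the application efficiency = 54.11 %.


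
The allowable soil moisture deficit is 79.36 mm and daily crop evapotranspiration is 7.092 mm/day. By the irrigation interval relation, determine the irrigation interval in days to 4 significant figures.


Approach: apply the irrigation interval relation, interval = SMD / ETc.
interval = 79.36 / 7.092 = 11.19 days
Therefore the irrigation interval = 11.19 days.


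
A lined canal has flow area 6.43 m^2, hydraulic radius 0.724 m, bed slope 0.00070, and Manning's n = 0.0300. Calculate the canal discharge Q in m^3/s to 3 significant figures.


Approach: apply Manning's equation, Q = (1/n)*A*R^(2/3)*S^(1/2).
Q = (1/0.0300) * 6.43 * 0.724^(2/3) * 0.00070^(1/2) = 4.57 m^3/s
Therefore the canal discharge Q = 4.57 m^3/s.


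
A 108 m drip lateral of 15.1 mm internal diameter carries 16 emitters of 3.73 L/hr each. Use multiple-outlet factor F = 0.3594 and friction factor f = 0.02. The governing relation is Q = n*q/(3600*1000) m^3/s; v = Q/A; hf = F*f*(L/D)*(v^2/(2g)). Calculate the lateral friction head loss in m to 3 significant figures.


Q = 16*3.73/(3600*1000) = 1.6578e-05 m^3/s
A = pi*(15.1e-3/2)^2 = 1.7908e-04 m^2, so v = Q/A = 0.092573 m/s
hf = 0.3594*0.02*(108/0.0151)*(0.092573^2/(2*9.81)) = 0.0225 m
Therefore the lateral friction head loss = 0.0225 m.


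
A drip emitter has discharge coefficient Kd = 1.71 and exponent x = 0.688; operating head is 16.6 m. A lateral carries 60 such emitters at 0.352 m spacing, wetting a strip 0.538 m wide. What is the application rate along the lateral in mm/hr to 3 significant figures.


Approach: apply the emitter equation with a lateral mass balance, q = Kd*h^x; Q = n*q; rate = Q/(n*spacing*width).
Step 1 — single emitter flow (q = Kd*h^x):
  q = 1.71 * 16.6^0.688 = 11.815 L/hr
Step 2 — total lateral flow: Q = 60 * 11.815 = 708.89 L/hr
Step 3 — wetted area: A = 60 * 0.352 * 0.538 = 11.363 m^2
Step 4 — application rate: Q/A = 708.89/11.363 = 62.4 mm/hr
Therefore the application rate along the lateral = 62.4 mm/hr.


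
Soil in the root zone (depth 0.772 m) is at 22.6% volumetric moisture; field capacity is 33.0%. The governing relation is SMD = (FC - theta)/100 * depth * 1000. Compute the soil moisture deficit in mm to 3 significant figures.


SMD = (33.0 - 22.6)/100 * 0.772 * 1000 = 80.3 mm
Therefore the soil moisture deficit = 80.3 mm.


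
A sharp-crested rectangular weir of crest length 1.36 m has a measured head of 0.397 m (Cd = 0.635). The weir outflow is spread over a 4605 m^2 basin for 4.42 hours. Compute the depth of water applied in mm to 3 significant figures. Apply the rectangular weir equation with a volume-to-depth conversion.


Approach: apply the rectangular weir equation with a volume-to-depth conversion, Q = (2/3)*Cd*L*sqrt(2g)*H^1.5; d = Q*t/A * 1000.
Step 1 — weir discharge:
  Q = (2/3)*0.635*1.36*sqrt(2*9.81)*0.397^1.5 = 0.63791 m^3/s
Step 2 — volume: V = 0.63791 * 4.42*3600 = 10150 m^3
Step 3 — depth: d = V/A * 1000 = 10150/4605 * 1000 = 2200 mm
Therefore the depth of water applied = 2200 mm.


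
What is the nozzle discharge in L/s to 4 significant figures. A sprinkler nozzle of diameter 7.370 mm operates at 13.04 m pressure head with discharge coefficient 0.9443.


Approach: apply the orifice equation, Q = Cd*A*sqrt(2*g*h), A = pi*(d/2)^2.
A = pi*(7.370e-3/2)^2 = 4.26604e-05 m^2
Q = 0.9443 * 4.26604e-05 * sqrt(2*9.81*13.04) * 1000 = 0.6444 L/s
Therefore the nozzle discharge = 0.6444 L/s.


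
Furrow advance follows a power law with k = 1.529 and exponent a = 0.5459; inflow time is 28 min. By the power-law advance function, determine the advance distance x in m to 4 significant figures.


Approach: apply the power-law advance function, x = k*t^a.
x = 1.529 * 28^0.5459 = 9.428 m
Therefore the advance distance x = 9.428 m.


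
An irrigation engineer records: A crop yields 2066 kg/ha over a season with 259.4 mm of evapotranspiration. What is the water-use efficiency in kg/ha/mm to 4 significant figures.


Approach: apply the water-use efficiency ratio, WUE = yield/ET.
WUE = 2066 / 259.4 = 7.965 kg/ha/mm
Therefore the water-use efficiency = 7.965 kg/ha/mm.


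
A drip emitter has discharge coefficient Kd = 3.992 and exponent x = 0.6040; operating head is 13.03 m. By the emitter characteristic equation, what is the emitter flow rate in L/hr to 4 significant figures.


Approach: apply the emitter characteristic equation, q = Kd * h^x.
q = 3.992 * 13.03^0.6040 = 18.82 L/hr
Therefore the emitter flow rate = 18.82 L/hr.


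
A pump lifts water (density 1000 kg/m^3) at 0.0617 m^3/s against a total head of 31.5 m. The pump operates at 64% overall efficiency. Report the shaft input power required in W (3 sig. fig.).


Approach: apply hydraulic power then efficiency conversion, P = rho*g*Q*H; P_in = P/eta.
Step 1 — hydraulic power (P = rho*g*Q*H):
  P = 1000 * 9.81 * 0.0617 * 31.5 = 19066 W
Step 2 — input power: P_in = P/eta = 19066 / 0.64 = 29800 W
Therefore the shaft input power required = 29800 W.


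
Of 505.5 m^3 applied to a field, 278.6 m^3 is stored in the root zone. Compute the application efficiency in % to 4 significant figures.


Approach: apply the application efficiency ratio, Ea = (stored/applied)*100.
Ea = (278.6/505.5)*100 = 55.11 %
Therefore the application efficiency = 55.11 %.


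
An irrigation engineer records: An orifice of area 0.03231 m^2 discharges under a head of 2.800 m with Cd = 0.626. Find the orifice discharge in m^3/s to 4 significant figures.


Approach: apply the orifice equation, Q = Cd*A*sqrt(2*g*h).
Q = 0.626 * 0.03231 * sqrt(2*9.81*2.800) = 0.1499 m^3/s
Therefore the orifice discharge = 0.1499 m^3/s.


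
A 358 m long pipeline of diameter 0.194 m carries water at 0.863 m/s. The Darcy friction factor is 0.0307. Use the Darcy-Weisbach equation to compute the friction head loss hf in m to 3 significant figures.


Approach: apply the Darcy-Weisbach equation, hf = f*(L/D)*(v^2/(2g)).
hf = 0.0307 * (358/0.194) * (0.863^2 / (2*9.81))
hf = 2.15 m
Therefore the friction head loss hf = 2.15 m.


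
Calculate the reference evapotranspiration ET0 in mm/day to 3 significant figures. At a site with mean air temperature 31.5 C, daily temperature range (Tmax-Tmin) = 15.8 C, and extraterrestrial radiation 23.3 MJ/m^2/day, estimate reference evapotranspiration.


Approach: apply the Hargreaves-Samani method, ET0 = 0.0023*(Tmean+17.8)*sqrt(Tmax-Tmin)*0.408*Ra.
ET0 = 0.0023*(31.5+17.8)*sqrt(15.8)*0.408*23.3 = 4.28 mm/day
Therefore the reference evapotranspiration ET0 = 4.28 mm/day.


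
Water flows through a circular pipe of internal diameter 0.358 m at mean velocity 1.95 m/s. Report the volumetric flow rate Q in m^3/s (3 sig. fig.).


Approach: apply the continuity equation for pipe flow, Q = A * v with A = pi*(D/2)^2.
A = pi*(0.358/2)^2 = 0.10066 m^2
Q = 0.10066 * 1.95 = 0.196 m^3/s
Therefore the volumetric flow rate Q = 0.196 m^3/s.


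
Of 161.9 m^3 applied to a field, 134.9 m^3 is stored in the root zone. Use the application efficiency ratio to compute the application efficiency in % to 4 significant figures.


Approach: apply the application efficiency ratio, Ea = (stored/applied)*100.
Ea = (134.9/161.9)*100 = 83.32 %
Therefore the application efficiency = 83.32 %.


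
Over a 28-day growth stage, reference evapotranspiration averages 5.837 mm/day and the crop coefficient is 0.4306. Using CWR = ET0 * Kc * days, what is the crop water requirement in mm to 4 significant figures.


CWR = 5.837 * 0.4306 * 28 = 70.38 mm
Therefore the crop water requirement = 70.38 mm.


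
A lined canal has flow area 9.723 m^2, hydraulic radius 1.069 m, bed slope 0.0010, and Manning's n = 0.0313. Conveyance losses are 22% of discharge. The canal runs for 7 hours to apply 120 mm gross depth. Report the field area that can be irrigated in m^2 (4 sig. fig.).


Approach: apply Manning's equation with a conveyance and depth budget, Q = (1/n)*A*R^(2/3)*S^(1/2); Q_field = Q*(1-loss); Area = Q_field*t/(d/1000).
Step 1 — canal discharge (Manning's equation):
  Q = (1/0.0313) * 9.723 * 1.069^(2/3) * 0.0010^(1/2) = 10.2701 m^3/s
Step 2 — delivered flow: Q_field = 10.2701*(1 - 22/100) = 8.01067 m^3/s
Step 3 — volume delivered: V = 8.01067 * 7*3600 = 201869 m^3
Step 4 — area served: A = V / (depth/1000) = 201869 / 0.12 = 1682000 m^2
Therefore the field area that can be irrigated = 1682000 m^2.


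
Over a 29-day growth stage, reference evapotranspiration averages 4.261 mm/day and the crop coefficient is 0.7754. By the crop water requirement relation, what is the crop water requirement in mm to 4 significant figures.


Approach: apply the crop water requirement relation, CWR = ET0 * Kc * days.
CWR = 4.261 * 0.7754 * 29 = 95.82 mm
Therefore the crop water requirement = 95.82 mm.


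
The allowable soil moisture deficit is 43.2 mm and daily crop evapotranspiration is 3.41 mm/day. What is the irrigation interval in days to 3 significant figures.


Approach: apply the irrigation interval relation, interval = SMD / ETc.
interval = 43.2 / 3.41 = 12.7 days
Therefore the irrigation interval = 12.7 days.


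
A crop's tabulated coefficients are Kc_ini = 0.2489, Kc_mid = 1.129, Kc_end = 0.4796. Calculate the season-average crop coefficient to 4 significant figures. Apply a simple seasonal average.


Approach: apply a simple seasonal average, Kc_avg = (Kc_ini + Kc_mid + Kc_end)/3.
Kc_avg = (0.2489 + 1.129 + 0.4796)/3 = 0.6192
Therefore the season-average crop coefficient = 0.6192.


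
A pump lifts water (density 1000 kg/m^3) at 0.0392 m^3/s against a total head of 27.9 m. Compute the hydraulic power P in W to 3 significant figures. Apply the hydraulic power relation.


Approach: apply the hydraulic power relation, P = rho*g*Q*H.
P = 1000 * 9.81 * 0.0392 * 27.9 = 10700 W
Therefore the hydraulic power P = 10700 W.


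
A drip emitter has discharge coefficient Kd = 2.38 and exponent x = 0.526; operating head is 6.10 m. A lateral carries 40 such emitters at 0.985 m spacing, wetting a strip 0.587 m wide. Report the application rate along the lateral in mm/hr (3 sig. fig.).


Approach: apply the emitter equation with a lateral mass balance, q = Kd*h^x; Q = n*q; rate = Q/(n*spacing*width).
Step 1 — single emitter flow (q = Kd*h^x):
  q = 2.38 * 6.10^0.526 = 6.1611 L/hr
Step 2 — total lateral flow: Q = 40 * 6.1611 = 246.45 L/hr
Step 3 — wetted area: A = 40 * 0.985 * 0.587 = 23.128 m^2
Step 4 — application rate: Q/A = 246.45/23.128 = 10.7 mm/hr
Therefore the application rate along the lateral = 10.7 mm/hr.


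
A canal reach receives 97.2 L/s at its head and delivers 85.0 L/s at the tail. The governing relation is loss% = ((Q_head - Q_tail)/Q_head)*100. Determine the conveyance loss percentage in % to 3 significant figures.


loss = ((97.2 - 85.0)/97.2)*100 = 12.6 %
Therefore the conveyance loss percentage = 12.6 %.


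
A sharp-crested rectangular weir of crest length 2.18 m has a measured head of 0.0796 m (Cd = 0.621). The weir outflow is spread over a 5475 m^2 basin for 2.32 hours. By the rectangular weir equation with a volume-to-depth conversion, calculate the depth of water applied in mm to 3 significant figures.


Approach: apply the rectangular weir equation with a volume-to-depth conversion, Q = (2/3)*Cd*L*sqrt(2g)*H^1.5; d = Q*t/A * 1000.
Step 1 — weir discharge:
  Q = (2/3)*0.621*2.18*sqrt(2*9.81)*0.0796^1.5 = 0.089779 m^3/s
Step 2 — volume: V = 0.089779 * 2.32*3600 = 749.84 m^3
Step 3 — depth: d = V/A * 1000 = 749.84/5475 * 1000 = 137 mm
Therefore the depth of water applied = 137 mm.


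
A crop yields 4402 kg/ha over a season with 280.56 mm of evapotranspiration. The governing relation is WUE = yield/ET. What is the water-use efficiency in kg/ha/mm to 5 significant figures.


WUE = 4402 / 280.56 = 15.690 kg/ha/mm
Therefore the water-use efficiency = 15.690 kg/ha/mm.


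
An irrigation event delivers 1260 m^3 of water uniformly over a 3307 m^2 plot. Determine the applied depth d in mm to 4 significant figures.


Approach: apply depth from volume over area, d = (V/A)*1000.
d = (1260 / 3307) * 1000 = 381.0 mm
Therefore the applied depth d = 381.0 mm.


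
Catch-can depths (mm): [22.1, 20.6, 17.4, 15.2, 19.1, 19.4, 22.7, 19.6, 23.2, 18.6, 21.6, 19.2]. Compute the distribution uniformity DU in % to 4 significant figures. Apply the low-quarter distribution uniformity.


Approach: apply the low-quarter distribution uniformity, DU = (mean of lowest quarter of readings / overall mean)*100.
sorted lowest 3 of 12: [15.2, 17.4, 18.6] -> mean = 17.0667 mm
overall mean = 19.8917 mm
DU = (17.0667/19.8917)*100 = 85.80 %
Therefore the distribution uniformity DU = 85.80 %.


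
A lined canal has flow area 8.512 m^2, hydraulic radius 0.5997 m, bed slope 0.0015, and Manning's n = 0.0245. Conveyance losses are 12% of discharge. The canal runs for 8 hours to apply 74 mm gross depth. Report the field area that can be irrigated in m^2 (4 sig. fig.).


Approach: apply Manning's equation with a conveyance and depth budget, Q = (1/n)*A*R^(2/3)*S^(1/2); Q_field = Q*(1-loss); Area = Q_field*t/(d/1000).
Step 1 — canal discharge (Manning's equation):
  Q = (1/0.0245) * 8.512 * 0.5997^(2/3) * 0.0015^(1/2) = 9.56901 m^3/s
Step 2 — delivered flow: Q_field = 9.56901*(1 - 12/100) = 8.42073 m^3/s
Step 3 — volume delivered: V = 8.42073 * 8*3600 = 242517 m^3
Step 4 — area served: A = V / (depth/1000) = 242517 / 0.074 = 3277000 m^2
Therefore the field area that can be irrigated = 3277000 m^2.


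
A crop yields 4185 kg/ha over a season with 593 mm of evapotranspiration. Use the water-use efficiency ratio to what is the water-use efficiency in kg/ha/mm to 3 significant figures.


Approach: apply the water-use efficiency ratio, WUE = yield/ET.
WUE = 4185 / 593 = 7.06 kg/ha/mm
Therefore the water-use efficiency = 7.06 kg/ha/mm.


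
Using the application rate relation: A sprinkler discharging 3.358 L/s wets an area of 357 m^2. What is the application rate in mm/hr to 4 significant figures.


Approach: apply the application rate relation, rate = (Q/A)*3600.
rate = (3.358 / 357) * 3600 = 33.86 mm/hr
Therefore the application rate = 33.86 mm/hr.


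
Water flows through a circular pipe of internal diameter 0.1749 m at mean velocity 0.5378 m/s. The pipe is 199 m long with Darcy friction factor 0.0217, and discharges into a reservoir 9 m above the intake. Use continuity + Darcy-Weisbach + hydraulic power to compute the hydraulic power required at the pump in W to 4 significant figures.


Approach: apply continuity + Darcy-Weisbach + hydraulic power, Q = A*v; hf = f*(L/D)*(v^2/(2g)); H = static + hf; P = rho*g*Q*H.
Step 1 — flow rate (continuity, Q = A*v):
  A = pi*(0.1749/2)^2 = 0.0240253 m^2
  Q = 0.0240253 * 0.5378 = 0.0129208 m^3/s
Step 2 — friction head loss (Darcy-Weisbach):
  hf = 0.0217 * (199/0.1749) * (0.5378^2 / (2*9.81))
  hf = 0.363970 m
Step 3 — total head: H = 9 + 0.363970 = 9.36397 m
Step 4 — hydraulic power (P = rho*g*Q*H):
  P = 1000 * 9.81 * 0.0129208 * 9.36397 = 1187 W
Therefore the hydraulic power required at the pump = 1187 W.


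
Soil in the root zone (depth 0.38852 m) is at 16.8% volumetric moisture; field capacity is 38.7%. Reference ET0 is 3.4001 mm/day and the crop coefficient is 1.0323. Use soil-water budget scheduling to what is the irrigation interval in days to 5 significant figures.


Approach: apply soil-water budget scheduling, SMD = (FC-theta)/100*depth*1000; ETc = ET0*Kc; interval = SMD/ETc.
Step 1 — soil moisture deficit:
  SMD = (38.7 - 16.8)/100 * 0.38852 * 1000 = 85.08588 mm
Step 2 — daily crop ET (ETc = ET0*Kc):
  ETc = 3.4001 * 1.0323 = 3.509923 mm/day
Step 3 — irrigation interval (SMD/ETc):
  interval = 85.08588 / 3.509923 = 24.242 days
Therefore the irrigation interval = 24.242 days.


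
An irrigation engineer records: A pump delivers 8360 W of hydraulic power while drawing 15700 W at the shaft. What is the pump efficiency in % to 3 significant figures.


Approach: apply the efficiency ratio, eta = (P_out/P_in)*100.
eta = (8360 / 15700) * 100 = 53.2 %
Therefore the pump efficiency = 53.2 %.


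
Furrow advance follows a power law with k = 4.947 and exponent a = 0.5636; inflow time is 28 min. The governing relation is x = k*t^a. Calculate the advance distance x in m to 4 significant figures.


x = 4.947 * 28^0.5636 = 32.36 m
Therefore the advance distance x = 32.36 m.


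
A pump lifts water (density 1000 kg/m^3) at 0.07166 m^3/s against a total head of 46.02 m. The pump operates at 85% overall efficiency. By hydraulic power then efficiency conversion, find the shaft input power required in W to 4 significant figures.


Approach: apply hydraulic power then efficiency conversion, P = rho*g*Q*H; P_in = P/eta.
Step 1 — hydraulic power (P = rho*g*Q*H):
  P = 1000 * 9.81 * 0.07166 * 46.02 = 32351.4 W
Step 2 — input power: P_in = P/eta = 32351.4 / 0.85 = 38060 W
Therefore the shaft input power required = 38060 W.


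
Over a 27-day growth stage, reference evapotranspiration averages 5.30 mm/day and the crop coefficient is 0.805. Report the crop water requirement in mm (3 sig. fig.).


Approach: apply the crop water requirement relation, CWR = ET0 * Kc * days.
CWR = 5.30 * 0.805 * 27 = 115 mm
Therefore the crop water requirement = 115 mm.


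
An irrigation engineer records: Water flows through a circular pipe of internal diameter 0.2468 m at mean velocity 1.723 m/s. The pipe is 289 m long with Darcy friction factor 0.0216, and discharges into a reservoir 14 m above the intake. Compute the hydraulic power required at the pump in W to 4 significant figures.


Approach: apply continuity + Darcy-Weisbach + hydraulic power, Q = A*v; hf = f*(L/D)*(v^2/(2g)); H = static + hf; P = rho*g*Q*H.
Step 1 — flow rate (continuity, Q = A*v):
  A = pi*(0.2468/2)^2 = 0.0478388 m^2
  Q = 0.0478388 * 1.723 = 0.0824262 m^3/s
Step 2 — friction head loss (Darcy-Weisbach):
  hf = 0.0216 * (289/0.2468) * (1.723^2 / (2*9.81))
  hf = 3.82717 m
Step 3 — total head: H = 14 + 3.82717 = 17.8272 m
Step 4 — hydraulic power (P = rho*g*Q*H):
  P = 1000 * 9.81 * 0.0824262 * 17.8272 = 14420 W
Therefore the hydraulic power required at the pump = 14420 W.


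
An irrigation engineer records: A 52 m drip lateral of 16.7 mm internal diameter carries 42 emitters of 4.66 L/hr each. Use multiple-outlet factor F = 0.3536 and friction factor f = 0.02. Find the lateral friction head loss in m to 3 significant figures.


Approach: apply Darcy-Weisbach with the multiple-outlet F-factor, Q = n*q/(3600*1000) m^3/s; v = Q/A; hf = F*f*(L/D)*(v^2/(2g)).
Q = 42*4.66/(3600*1000) = 5.4367e-05 m^3/s
A = pi*(16.7e-3/2)^2 = 2.1904e-04 m^2, so v = Q/A = 0.24820 m/s
hf = 0.3536*0.02*(52/0.0167)*(0.24820^2/(2*9.81)) = 0.0691 m
Therefore the lateral friction head loss = 0.0691 m.


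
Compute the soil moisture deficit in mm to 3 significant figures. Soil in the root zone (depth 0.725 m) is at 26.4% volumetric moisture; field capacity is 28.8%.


Approach: apply the soil moisture deficit relation, SMD = (FC - theta)/100 * depth * 1000.
SMD = (28.8 - 26.4)/100 * 0.725 * 1000 = 17.4 mm
Therefore the soil moisture deficit = 17.4 mm.


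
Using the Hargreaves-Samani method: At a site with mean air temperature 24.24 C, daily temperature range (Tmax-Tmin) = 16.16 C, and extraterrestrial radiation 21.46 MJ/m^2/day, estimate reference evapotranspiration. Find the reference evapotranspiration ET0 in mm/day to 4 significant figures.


Approach: apply the Hargreaves-Samani method, ET0 = 0.0023*(Tmean+17.8)*sqrt(Tmax-Tmin)*0.408*Ra.
ET0 = 0.0023*(24.24+17.8)*sqrt(16.16)*0.408*21.46 = 3.403 mm/day
Therefore the reference evapotranspiration ET0 = 3.403 mm/day.


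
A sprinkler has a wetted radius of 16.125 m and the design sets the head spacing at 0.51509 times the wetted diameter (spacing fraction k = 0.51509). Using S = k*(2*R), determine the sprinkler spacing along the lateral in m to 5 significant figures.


S = 0.51509 * (2 * 16.125) = 16.612 m
Therefore the sprinkler spacing along the lateral = 16.612 m.


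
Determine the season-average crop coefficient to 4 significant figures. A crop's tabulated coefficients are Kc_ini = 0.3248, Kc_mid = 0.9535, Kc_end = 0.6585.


Approach: apply a simple seasonal average, Kc_avg = (Kc_ini + Kc_mid + Kc_end)/3.
Kc_avg = (0.3248 + 0.9535 + 0.6585)/3 = 0.6456
Therefore the season-average crop coefficient = 0.6456.


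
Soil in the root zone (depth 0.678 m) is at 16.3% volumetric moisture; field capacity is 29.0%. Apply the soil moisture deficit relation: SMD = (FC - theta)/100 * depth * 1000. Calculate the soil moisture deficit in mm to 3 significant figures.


SMD = (29.0 - 16.3)/100 * 0.678 * 1000 = 86.1 mm
Therefore the soil moisture deficit = 86.1 mm.


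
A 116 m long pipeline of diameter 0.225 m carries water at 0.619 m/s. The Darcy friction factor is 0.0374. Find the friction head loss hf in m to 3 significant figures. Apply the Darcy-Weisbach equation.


Approach: apply the Darcy-Weisbach equation, hf = f*(L/D)*(v^2/(2g)).
hf = 0.0374 * (116/0.225) * (0.619^2 / (2*9.81))
hf = 0.377 m
Therefore the friction head loss hf = 0.377 m.


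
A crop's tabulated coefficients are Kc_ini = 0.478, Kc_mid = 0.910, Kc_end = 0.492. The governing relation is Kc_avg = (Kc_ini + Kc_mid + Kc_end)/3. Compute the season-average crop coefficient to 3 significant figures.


Kc_avg = (0.478 + 0.910 + 0.492)/3 = 0.627
Therefore the season-average crop coefficient = 0.627.


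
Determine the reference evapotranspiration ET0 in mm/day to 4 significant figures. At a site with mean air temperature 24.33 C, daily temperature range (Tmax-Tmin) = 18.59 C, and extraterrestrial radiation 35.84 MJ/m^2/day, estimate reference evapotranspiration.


Approach: apply the Hargreaves-Samani method, ET0 = 0.0023*(Tmean+17.8)*sqrt(Tmax-Tmin)*0.408*Ra.
ET0 = 0.0023*(24.33+17.8)*sqrt(18.59)*0.408*35.84 = 6.109 mm/day
Therefore the reference evapotranspiration ET0 = 6.109 mm/day.


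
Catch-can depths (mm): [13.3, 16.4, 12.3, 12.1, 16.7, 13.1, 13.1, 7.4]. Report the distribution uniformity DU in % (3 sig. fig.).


Approach: apply the low-quarter distribution uniformity, DU = (mean of lowest quarter of readings / overall mean)*100.
sorted lowest 2 of 8: [7.4, 12.1] -> mean = 9.7500 mm
overall mean = 13.050 mm
DU = (9.7500/13.050)*100 = 74.7 %
Therefore the distribution uniformity DU = 74.7 %.


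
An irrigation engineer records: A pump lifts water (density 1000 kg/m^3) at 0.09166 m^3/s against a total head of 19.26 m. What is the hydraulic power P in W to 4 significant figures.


Approach: apply the hydraulic power relation, P = rho*g*Q*H.
P = 1000 * 9.81 * 0.09166 * 19.26 = 17320 W
Therefore the hydraulic power P = 17320 W.


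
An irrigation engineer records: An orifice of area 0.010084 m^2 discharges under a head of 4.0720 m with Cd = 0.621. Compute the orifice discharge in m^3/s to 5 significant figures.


Approach: apply the orifice equation, Q = Cd*A*sqrt(2*g*h).
Q = 0.621 * 0.010084 * sqrt(2*9.81*4.0720) = 0.055973 m^3/s
Therefore the orifice discharge = 0.055973 m^3/s.


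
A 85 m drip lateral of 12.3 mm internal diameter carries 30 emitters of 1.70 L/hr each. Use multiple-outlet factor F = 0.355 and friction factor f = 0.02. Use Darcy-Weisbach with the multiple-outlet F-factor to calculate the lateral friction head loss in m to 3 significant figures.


Approach: apply Darcy-Weisbach with the multiple-outlet F-factor, Q = n*q/(3600*1000) m^3/s; v = Q/A; hf = F*f*(L/D)*(v^2/(2g)).
Q = 30*1.70/(3600*1000) = 1.4167e-05 m^3/s
A = pi*(12.3e-3/2)^2 = 1.1882e-04 m^2, so v = Q/A = 0.11923 m/s
hf = 0.355*0.02*(85/0.0123)*(0.11923^2/(2*9.81)) = 0.0355 m
Therefore the lateral friction head loss = 0.0355 m.


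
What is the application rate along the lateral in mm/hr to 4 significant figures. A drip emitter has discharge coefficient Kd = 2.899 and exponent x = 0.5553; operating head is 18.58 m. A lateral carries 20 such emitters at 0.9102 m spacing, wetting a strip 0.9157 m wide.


Approach: apply the emitter equation with a lateral mass balance, q = Kd*h^x; Q = n*q; rate = Q/(n*spacing*width).
Step 1 — single emitter flow (q = Kd*h^x):
  q = 2.899 * 18.58^0.5553 = 14.6875 L/hr
Step 2 — total lateral flow: Q = 20 * 14.6875 = 293.751 L/hr
Step 3 — wetted area: A = 20 * 0.9102 * 0.9157 = 16.6694 m^2
Step 4 — application rate: Q/A = 293.751/16.6694 = 17.62 mm/hr
Therefore the application rate along the lateral = 17.62 mm/hr.


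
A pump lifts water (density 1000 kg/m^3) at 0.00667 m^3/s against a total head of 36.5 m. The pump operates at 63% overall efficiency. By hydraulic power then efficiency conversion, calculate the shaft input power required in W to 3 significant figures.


Approach: apply hydraulic power then efficiency conversion, P = rho*g*Q*H; P_in = P/eta.
Step 1 — hydraulic power (P = rho*g*Q*H):
  P = 1000 * 9.81 * 0.00667 * 36.5 = 2388.3 W
Step 2 — input power: P_in = P/eta = 2388.3 / 0.63 = 3790 W
Therefore the shaft input power required = 3790 W.


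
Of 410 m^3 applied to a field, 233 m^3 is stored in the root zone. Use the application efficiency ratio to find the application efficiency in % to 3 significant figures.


Approach: apply the application efficiency ratio, Ea = (stored/applied)*100.
Ea = (233/410)*100 = 56.8 %
Therefore the application efficiency = 56.8 %.


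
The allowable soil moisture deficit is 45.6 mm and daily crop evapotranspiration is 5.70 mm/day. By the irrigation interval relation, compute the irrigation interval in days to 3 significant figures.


Approach: apply the irrigation interval relation, interval = SMD / ETc.
interval = 45.6 / 5.70 = 8.00 days
Therefore the irrigation interval = 8.00 days.


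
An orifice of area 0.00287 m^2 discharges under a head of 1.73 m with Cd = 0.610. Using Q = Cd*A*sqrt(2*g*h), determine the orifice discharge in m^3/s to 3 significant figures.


Q = 0.610 * 0.00287 * sqrt(2*9.81*1.73) = 0.0102 m^3/s
Therefore the orifice discharge = 0.0102 m^3/s.


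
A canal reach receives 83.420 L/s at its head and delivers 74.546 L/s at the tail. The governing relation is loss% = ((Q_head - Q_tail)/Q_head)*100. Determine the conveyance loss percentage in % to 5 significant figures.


loss = ((83.420 - 74.546)/83.420)*100 = 10.638 %
Therefore the conveyance loss percentage = 10.638 %.


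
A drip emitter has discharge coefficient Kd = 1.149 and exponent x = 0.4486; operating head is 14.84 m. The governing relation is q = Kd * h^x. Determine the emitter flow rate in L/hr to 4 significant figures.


q = 1.149 * 14.84^0.4486 = 3.853 L/hr
Therefore the emitter flow rate = 3.853 L/hr.


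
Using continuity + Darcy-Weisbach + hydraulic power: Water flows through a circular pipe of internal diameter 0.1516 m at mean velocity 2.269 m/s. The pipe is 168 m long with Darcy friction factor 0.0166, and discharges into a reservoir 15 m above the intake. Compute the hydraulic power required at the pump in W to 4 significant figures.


Approach: apply continuity + Darcy-Weisbach + hydraulic power, Q = A*v; hf = f*(L/D)*(v^2/(2g)); H = static + hf; P = rho*g*Q*H.
Step 1 — flow rate (continuity, Q = A*v):
  A = pi*(0.1516/2)^2 = 0.0180505 m^2
  Q = 0.0180505 * 2.269 = 0.0409565 m^3/s
Step 2 — friction head loss (Darcy-Weisbach):
  hf = 0.0166 * (168/0.1516) * (2.269^2 / (2*9.81))
  hf = 4.82712 m
Step 3 — total head: H = 15 + 4.82712 = 19.8271 m
Step 4 — hydraulic power (P = rho*g*Q*H):
  P = 1000 * 9.81 * 0.0409565 * 19.8271 = 7966 W
Therefore the hydraulic power required at the pump = 7966 W.


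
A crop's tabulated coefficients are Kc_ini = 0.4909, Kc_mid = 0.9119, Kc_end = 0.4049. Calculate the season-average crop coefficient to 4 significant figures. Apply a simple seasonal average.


Approach: apply a simple seasonal average, Kc_avg = (Kc_ini + Kc_mid + Kc_end)/3.
Kc_avg = (0.4909 + 0.9119 + 0.4049)/3 = 0.6026
Therefore the season-average crop coefficient = 0.6026.
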